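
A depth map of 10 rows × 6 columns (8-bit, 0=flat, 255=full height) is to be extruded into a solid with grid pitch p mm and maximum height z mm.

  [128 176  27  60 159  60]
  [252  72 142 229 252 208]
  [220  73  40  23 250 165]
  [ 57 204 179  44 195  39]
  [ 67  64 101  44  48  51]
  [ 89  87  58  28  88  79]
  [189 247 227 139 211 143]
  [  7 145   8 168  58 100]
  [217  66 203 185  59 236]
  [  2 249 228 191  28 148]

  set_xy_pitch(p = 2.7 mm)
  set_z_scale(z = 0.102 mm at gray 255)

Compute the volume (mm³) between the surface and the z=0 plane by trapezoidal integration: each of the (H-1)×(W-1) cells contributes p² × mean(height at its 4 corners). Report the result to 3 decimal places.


height_mm = gray/255 × 0.102; cell vol = 2.7² × mean(4 corners)
unit = 2.7² × 0.102 / (4×255) = 0.000729 mm³ per gray-sum
row 0: Σ corner-gray over 5 cells = 2882  → 2.1010
row 1: Σ corner-gray over 5 cells = 3007  → 2.1921
row 2: Σ corner-gray over 5 cells = 2497  → 1.8203
row 3: Σ corner-gray over 5 cells = 1972  → 1.4376
row 4: Σ corner-gray over 5 cells = 1322  → 0.9637
row 5: Σ corner-gray over 5 cells = 2670  → 1.9464
row 6: Σ corner-gray over 5 cells = 2845  → 2.0740
row 7: Σ corner-gray over 5 cells = 2344  → 1.7088
row 8: Σ corner-gray over 5 cells = 3021  → 2.2023
Σ rows: total corner-gray = 22560  → 16.4462 mm³

16.446


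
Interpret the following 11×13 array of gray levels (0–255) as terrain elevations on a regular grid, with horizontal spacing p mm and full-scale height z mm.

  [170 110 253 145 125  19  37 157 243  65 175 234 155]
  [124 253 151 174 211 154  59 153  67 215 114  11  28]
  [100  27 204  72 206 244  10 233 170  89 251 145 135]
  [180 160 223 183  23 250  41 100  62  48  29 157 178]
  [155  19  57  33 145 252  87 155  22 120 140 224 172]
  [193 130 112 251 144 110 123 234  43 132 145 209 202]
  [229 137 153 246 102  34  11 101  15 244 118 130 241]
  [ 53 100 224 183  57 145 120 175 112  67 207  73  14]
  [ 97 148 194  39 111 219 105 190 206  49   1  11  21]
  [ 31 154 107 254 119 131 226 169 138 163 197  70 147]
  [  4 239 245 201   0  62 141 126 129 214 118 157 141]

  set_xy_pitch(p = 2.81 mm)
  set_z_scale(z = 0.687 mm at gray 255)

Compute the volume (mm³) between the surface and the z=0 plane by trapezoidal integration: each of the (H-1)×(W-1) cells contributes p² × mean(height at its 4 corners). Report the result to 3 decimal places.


340.283

height_mm = gray/255 × 0.687; cell vol = 2.81² × mean(4 corners)
unit = 2.81² × 0.687 / (4×255) = 0.00531826 mm³ per gray-sum
row 0: Σ corner-gray over 12 cells = 6727  → 35.7759
row 1: Σ corner-gray over 12 cells = 6813  → 36.2333
row 2: Σ corner-gray over 12 cells = 6447  → 34.2868
row 3: Σ corner-gray over 12 cells = 5745  → 30.5534
row 4: Σ corner-gray over 12 cells = 6496  → 34.5474
row 5: Σ corner-gray over 12 cells = 6713  → 35.7014
row 6: Σ corner-gray over 12 cells = 6045  → 32.1489
row 7: Σ corner-gray over 12 cells = 5657  → 30.0854
row 8: Σ corner-gray over 12 cells = 6298  → 33.4944
row 9: Σ corner-gray over 12 cells = 7043  → 37.4565
Σ rows: total corner-gray = 63984  → 340.2833 mm³


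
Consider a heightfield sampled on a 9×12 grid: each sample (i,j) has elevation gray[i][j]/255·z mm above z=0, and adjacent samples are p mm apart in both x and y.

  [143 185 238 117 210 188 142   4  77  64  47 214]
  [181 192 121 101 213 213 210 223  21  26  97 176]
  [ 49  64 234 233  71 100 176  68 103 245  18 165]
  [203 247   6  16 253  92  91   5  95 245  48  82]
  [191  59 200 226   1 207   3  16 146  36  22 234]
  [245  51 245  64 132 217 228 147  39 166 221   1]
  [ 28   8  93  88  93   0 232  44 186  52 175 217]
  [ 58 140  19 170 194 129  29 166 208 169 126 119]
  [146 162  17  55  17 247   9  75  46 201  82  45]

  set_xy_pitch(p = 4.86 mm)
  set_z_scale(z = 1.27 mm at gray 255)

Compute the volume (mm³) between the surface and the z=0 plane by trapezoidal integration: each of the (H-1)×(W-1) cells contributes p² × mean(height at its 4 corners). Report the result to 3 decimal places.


1267.751

height_mm = gray/255 × 1.27; cell vol = 4.86² × mean(4 corners)
unit = 4.86² × 1.27 / (4×255) = 0.0294087 mm³ per gray-sum
row 0: Σ corner-gray over 11 cells = 6092  → 179.1579
row 1: Σ corner-gray over 11 cells = 6029  → 177.3052
row 2: Σ corner-gray over 11 cells = 5319  → 156.4250
row 3: Σ corner-gray over 11 cells = 4738  → 139.3385
row 4: Σ corner-gray over 11 cells = 5523  → 162.4243
row 5: Σ corner-gray over 11 cells = 5453  → 160.3657
row 6: Σ corner-gray over 11 cells = 5064  → 148.9257
row 7: Σ corner-gray over 11 cells = 4890  → 143.8086
Σ rows: total corner-gray = 43108  → 1267.7510 mm³


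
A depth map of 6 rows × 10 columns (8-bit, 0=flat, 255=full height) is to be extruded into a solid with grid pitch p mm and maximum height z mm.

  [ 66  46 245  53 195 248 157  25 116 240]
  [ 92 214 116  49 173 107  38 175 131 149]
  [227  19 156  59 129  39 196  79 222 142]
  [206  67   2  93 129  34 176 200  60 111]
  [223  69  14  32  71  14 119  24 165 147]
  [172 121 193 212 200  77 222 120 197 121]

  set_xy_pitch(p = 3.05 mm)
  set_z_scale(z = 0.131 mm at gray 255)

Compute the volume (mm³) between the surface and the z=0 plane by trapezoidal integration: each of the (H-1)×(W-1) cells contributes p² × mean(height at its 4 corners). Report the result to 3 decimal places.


height_mm = gray/255 × 0.131; cell vol = 3.05² × mean(4 corners)
unit = 3.05² × 0.131 / (4×255) = 0.00119473 mm³ per gray-sum
row 0: Σ corner-gray over 9 cells = 4723  → 5.6427
row 1: Σ corner-gray over 9 cells = 4414  → 5.2736
row 2: Σ corner-gray over 9 cells = 4006  → 4.7861
row 3: Σ corner-gray over 9 cells = 3225  → 3.8530
row 4: Σ corner-gray over 9 cells = 4363  → 5.2126
Σ rows: total corner-gray = 20731  → 24.7680 mm³

24.768


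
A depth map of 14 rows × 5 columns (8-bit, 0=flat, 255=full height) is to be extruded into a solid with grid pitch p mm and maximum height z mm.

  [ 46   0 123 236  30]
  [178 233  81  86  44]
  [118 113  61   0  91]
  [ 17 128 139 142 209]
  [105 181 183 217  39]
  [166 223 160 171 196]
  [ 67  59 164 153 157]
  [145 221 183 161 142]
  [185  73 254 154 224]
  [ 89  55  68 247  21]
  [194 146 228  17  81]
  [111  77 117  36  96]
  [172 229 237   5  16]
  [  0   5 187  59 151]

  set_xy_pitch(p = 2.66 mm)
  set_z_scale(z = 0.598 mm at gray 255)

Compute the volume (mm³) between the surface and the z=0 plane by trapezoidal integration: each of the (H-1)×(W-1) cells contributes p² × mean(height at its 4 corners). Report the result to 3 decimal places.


112.753

height_mm = gray/255 × 0.598; cell vol = 2.66² × mean(4 corners)
unit = 2.66² × 0.598 / (4×255) = 0.00414824 mm³ per gray-sum
row 0: Σ corner-gray over 4 cells = 1816  → 7.5332
row 1: Σ corner-gray over 4 cells = 1579  → 6.5501
row 2: Σ corner-gray over 4 cells = 1601  → 6.6413
row 3: Σ corner-gray over 4 cells = 2350  → 9.7484
row 4: Σ corner-gray over 4 cells = 2776  → 11.5155
row 5: Σ corner-gray over 4 cells = 2446  → 10.1466
row 6: Σ corner-gray over 4 cells = 2393  → 9.9267
row 7: Σ corner-gray over 4 cells = 2788  → 11.5653
row 8: Σ corner-gray over 4 cells = 2221  → 9.2132
row 9: Σ corner-gray over 4 cells = 1907  → 7.9107
row 10: Σ corner-gray over 4 cells = 1724  → 7.1516
row 11: Σ corner-gray over 4 cells = 1797  → 7.4544
row 12: Σ corner-gray over 4 cells = 1783  → 7.3963
Σ rows: total corner-gray = 27181  → 112.7534 mm³


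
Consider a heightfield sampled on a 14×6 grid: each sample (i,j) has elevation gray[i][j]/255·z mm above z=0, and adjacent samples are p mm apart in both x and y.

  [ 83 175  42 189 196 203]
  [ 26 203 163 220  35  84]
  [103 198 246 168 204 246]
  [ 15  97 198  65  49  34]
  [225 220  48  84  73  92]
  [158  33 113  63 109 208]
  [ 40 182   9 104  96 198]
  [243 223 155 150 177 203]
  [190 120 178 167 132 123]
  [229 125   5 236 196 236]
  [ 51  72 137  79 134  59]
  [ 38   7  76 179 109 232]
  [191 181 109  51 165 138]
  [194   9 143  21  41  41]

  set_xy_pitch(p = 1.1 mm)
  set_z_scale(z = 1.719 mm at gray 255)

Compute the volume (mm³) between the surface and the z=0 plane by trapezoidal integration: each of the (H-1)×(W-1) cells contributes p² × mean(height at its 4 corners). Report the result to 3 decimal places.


height_mm = gray/255 × 1.719; cell vol = 1.1² × mean(4 corners)
unit = 1.1² × 1.719 / (4×255) = 0.00203921 mm³ per gray-sum
row 0: Σ corner-gray over 5 cells = 2842  → 5.7954
row 1: Σ corner-gray over 5 cells = 3333  → 6.7967
row 2: Σ corner-gray over 5 cells = 2848  → 5.8077
row 3: Σ corner-gray over 5 cells = 2034  → 4.1477
row 4: Σ corner-gray over 5 cells = 2169  → 4.4230
row 5: Σ corner-gray over 5 cells = 2022  → 4.1233
row 6: Σ corner-gray over 5 cells = 2876  → 5.8648
row 7: Σ corner-gray over 5 cells = 3363  → 6.8578
row 8: Σ corner-gray over 5 cells = 3096  → 6.3134
row 9: Σ corner-gray over 5 cells = 2543  → 5.1857
row 10: Σ corner-gray over 5 cells = 1966  → 4.0091
row 11: Σ corner-gray over 5 cells = 2353  → 4.7983
row 12: Σ corner-gray over 5 cells = 2004  → 4.0866
Σ rows: total corner-gray = 33449  → 68.2094 mm³

68.209


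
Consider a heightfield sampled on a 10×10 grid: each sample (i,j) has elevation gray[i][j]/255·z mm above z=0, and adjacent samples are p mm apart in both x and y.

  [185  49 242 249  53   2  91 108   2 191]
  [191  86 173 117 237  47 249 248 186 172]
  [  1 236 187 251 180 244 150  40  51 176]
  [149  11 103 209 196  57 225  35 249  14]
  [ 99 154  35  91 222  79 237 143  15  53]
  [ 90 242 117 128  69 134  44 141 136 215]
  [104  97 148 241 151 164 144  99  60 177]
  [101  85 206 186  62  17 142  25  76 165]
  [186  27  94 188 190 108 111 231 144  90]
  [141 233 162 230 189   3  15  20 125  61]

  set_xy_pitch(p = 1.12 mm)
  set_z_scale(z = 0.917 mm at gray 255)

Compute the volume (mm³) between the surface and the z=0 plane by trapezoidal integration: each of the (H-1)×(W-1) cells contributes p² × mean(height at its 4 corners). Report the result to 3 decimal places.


48.594

height_mm = gray/255 × 0.917; cell vol = 1.12² × mean(4 corners)
unit = 1.12² × 0.917 / (4×255) = 0.00112773 mm³ per gray-sum
row 0: Σ corner-gray over 9 cells = 5017  → 5.6578
row 1: Σ corner-gray over 9 cells = 5904  → 6.6581
row 2: Σ corner-gray over 9 cells = 5188  → 5.8507
row 3: Σ corner-gray over 9 cells = 4437  → 5.0037
row 4: Σ corner-gray over 9 cells = 4431  → 4.9970
row 5: Σ corner-gray over 9 cells = 4816  → 5.4311
row 6: Σ corner-gray over 9 cells = 4353  → 4.9090
row 7: Σ corner-gray over 9 cells = 4326  → 4.8786
row 8: Σ corner-gray over 9 cells = 4618  → 5.2079
Σ rows: total corner-gray = 43090  → 48.5939 mm³


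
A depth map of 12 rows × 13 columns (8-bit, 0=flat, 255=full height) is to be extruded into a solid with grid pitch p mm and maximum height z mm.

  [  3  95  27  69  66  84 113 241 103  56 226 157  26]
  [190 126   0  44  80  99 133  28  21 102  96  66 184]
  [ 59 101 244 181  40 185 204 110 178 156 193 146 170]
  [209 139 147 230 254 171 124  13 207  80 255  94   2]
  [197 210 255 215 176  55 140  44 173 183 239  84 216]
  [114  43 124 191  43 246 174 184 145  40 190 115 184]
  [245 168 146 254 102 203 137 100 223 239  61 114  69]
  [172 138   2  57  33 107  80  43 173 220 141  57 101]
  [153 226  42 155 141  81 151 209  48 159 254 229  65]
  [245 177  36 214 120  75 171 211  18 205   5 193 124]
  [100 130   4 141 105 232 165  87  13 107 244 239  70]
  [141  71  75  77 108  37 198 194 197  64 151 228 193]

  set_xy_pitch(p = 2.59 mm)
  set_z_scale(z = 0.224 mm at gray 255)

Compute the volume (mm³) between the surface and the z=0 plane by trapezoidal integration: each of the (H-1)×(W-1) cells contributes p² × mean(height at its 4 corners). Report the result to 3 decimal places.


104.563

height_mm = gray/255 × 0.224; cell vol = 2.59² × mean(4 corners)
unit = 2.59² × 0.224 / (4×255) = 0.00147315 mm³ per gray-sum
row 0: Σ corner-gray over 12 cells = 4467  → 6.5806
row 1: Σ corner-gray over 12 cells = 5669  → 8.3513
row 2: Σ corner-gray over 12 cells = 7344  → 10.8188
row 3: Σ corner-gray over 12 cells = 7600  → 11.1960
row 4: Σ corner-gray over 12 cells = 7249  → 10.6789
row 5: Σ corner-gray over 12 cells = 7096  → 10.4535
row 6: Σ corner-gray over 12 cells = 6183  → 9.1085
row 7: Σ corner-gray over 12 cells = 5983  → 8.8139
row 8: Σ corner-gray over 12 cells = 6827  → 10.0572
row 9: Σ corner-gray over 12 cells = 6323  → 9.3147
row 10: Σ corner-gray over 12 cells = 6238  → 9.1895
Σ rows: total corner-gray = 70979  → 104.5628 mm³


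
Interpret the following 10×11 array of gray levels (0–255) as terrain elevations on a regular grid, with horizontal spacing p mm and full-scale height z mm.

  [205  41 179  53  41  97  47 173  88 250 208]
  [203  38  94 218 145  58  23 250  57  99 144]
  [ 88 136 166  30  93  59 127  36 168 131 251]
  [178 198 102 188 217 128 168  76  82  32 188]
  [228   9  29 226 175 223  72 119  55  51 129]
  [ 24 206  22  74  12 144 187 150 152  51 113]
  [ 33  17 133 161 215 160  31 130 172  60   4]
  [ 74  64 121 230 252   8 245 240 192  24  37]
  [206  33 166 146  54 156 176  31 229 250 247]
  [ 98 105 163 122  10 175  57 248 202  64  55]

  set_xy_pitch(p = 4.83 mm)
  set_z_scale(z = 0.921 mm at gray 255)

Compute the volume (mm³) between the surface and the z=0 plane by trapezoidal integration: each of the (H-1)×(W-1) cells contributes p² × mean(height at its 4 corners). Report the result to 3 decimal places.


height_mm = gray/255 × 0.921; cell vol = 4.83² × mean(4 corners)
unit = 4.83² × 0.921 / (4×255) = 0.0210646 mm³ per gray-sum
row 0: Σ corner-gray over 10 cells = 4662  → 98.2033
row 1: Σ corner-gray over 10 cells = 4542  → 95.6755
row 2: Σ corner-gray over 10 cells = 4979  → 104.8808
row 3: Σ corner-gray over 10 cells = 5023  → 105.8076
row 4: Σ corner-gray over 10 cells = 4408  → 92.8529
row 5: Σ corner-gray over 10 cells = 4328  → 91.1677
row 6: Σ corner-gray over 10 cells = 5058  → 106.5449
row 7: Σ corner-gray over 10 cells = 5798  → 122.1327
row 8: Σ corner-gray over 10 cells = 5380  → 113.3277
Σ rows: total corner-gray = 44178  → 930.5930 mm³

930.593


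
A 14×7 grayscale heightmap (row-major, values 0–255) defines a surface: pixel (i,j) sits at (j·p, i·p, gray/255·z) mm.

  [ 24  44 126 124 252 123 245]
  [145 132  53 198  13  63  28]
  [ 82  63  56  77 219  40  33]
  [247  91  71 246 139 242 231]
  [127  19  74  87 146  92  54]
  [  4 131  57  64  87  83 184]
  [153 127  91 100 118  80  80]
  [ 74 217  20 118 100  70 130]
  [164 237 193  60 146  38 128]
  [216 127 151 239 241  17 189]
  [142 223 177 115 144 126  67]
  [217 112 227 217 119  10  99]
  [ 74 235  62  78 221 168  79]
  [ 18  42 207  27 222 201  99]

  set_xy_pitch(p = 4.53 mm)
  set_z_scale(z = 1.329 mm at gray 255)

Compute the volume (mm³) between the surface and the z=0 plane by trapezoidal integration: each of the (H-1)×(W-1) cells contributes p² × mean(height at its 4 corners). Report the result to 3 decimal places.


1018.272

height_mm = gray/255 × 1.329; cell vol = 4.53² × mean(4 corners)
unit = 4.53² × 1.329 / (4×255) = 0.0267375 mm³ per gray-sum
row 0: Σ corner-gray over 6 cells = 2698  → 72.1378
row 1: Σ corner-gray over 6 cells = 2116  → 56.5766
row 2: Σ corner-gray over 6 cells = 3081  → 82.3783
row 3: Σ corner-gray over 6 cells = 3073  → 82.1644
row 4: Σ corner-gray over 6 cells = 2049  → 54.7852
row 5: Σ corner-gray over 6 cells = 2297  → 61.4161
row 6: Σ corner-gray over 6 cells = 2519  → 67.3518
row 7: Σ corner-gray over 6 cells = 2894  → 77.3784
row 8: Σ corner-gray over 6 cells = 3595  → 96.1214
row 9: Σ corner-gray over 6 cells = 3734  → 99.8379
row 10: Σ corner-gray over 6 cells = 3465  → 92.6455
row 11: Σ corner-gray over 6 cells = 3367  → 90.0252
row 12: Σ corner-gray over 6 cells = 3196  → 85.4531
Σ rows: total corner-gray = 38084  → 1018.2719 mm³


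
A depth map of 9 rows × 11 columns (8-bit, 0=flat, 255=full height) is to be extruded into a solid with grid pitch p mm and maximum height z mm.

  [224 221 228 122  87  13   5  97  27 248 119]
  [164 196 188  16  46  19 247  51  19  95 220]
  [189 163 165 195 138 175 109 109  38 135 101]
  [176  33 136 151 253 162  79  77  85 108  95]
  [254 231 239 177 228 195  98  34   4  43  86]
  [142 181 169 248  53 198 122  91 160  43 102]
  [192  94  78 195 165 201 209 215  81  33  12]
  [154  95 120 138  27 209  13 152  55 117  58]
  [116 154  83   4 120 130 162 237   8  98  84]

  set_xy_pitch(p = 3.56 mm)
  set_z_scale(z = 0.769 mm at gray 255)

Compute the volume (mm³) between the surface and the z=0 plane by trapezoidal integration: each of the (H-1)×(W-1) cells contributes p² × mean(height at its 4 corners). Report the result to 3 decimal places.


height_mm = gray/255 × 0.769; cell vol = 3.56² × mean(4 corners)
unit = 3.56² × 0.769 / (4×255) = 0.0095549 mm³ per gray-sum
row 0: Σ corner-gray over 10 cells = 4577  → 43.7328
row 1: Σ corner-gray over 10 cells = 4882  → 46.6470
row 2: Σ corner-gray over 10 cells = 5183  → 49.5230
row 3: Σ corner-gray over 10 cells = 5277  → 50.4212
row 4: Σ corner-gray over 10 cells = 5612  → 53.6221
row 5: Σ corner-gray over 10 cells = 5520  → 52.7431
row 6: Σ corner-gray over 10 cells = 4810  → 45.9591
row 7: Σ corner-gray over 10 cells = 4256  → 40.6657
Σ rows: total corner-gray = 40117  → 383.3139 mm³

383.314


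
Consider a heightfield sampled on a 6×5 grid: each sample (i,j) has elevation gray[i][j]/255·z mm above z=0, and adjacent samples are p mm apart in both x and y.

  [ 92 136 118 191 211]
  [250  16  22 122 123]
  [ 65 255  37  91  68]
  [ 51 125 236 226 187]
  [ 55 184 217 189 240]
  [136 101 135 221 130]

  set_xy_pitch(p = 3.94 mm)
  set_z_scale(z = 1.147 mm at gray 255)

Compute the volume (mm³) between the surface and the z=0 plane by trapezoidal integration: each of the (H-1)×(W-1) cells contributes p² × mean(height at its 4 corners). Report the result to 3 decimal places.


197.799

height_mm = gray/255 × 1.147; cell vol = 3.94² × mean(4 corners)
unit = 3.94² × 1.147 / (4×255) = 0.0174564 mm³ per gray-sum
row 0: Σ corner-gray over 4 cells = 1886  → 32.9228
row 1: Σ corner-gray over 4 cells = 1592  → 27.7907
row 2: Σ corner-gray over 4 cells = 2311  → 40.3418
row 3: Σ corner-gray over 4 cells = 2887  → 50.3967
row 4: Σ corner-gray over 4 cells = 2655  → 46.3468
Σ rows: total corner-gray = 11331  → 197.7989 mm³


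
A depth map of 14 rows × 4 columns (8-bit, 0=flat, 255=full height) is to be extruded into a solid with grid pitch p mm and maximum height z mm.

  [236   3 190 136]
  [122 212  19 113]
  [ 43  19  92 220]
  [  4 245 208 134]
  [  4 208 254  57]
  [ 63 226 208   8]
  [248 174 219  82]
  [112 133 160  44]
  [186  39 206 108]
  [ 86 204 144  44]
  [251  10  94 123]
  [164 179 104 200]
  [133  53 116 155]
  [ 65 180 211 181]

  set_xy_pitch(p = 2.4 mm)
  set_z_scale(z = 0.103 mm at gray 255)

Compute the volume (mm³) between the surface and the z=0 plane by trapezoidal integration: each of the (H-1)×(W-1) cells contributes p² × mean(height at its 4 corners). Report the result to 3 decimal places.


height_mm = gray/255 × 0.103; cell vol = 2.4² × mean(4 corners)
unit = 2.4² × 0.103 / (4×255) = 0.000581647 mm³ per gray-sum
row 0: Σ corner-gray over 3 cells = 1455  → 0.8463
row 1: Σ corner-gray over 3 cells = 1182  → 0.6875
row 2: Σ corner-gray over 3 cells = 1529  → 0.8893
row 3: Σ corner-gray over 3 cells = 2029  → 1.1802
row 4: Σ corner-gray over 3 cells = 1924  → 1.1191
row 5: Σ corner-gray over 3 cells = 2055  → 1.1953
row 6: Σ corner-gray over 3 cells = 1858  → 1.0807
row 7: Σ corner-gray over 3 cells = 1526  → 0.8876
row 8: Σ corner-gray over 3 cells = 1610  → 0.9365
row 9: Σ corner-gray over 3 cells = 1408  → 0.8190
row 10: Σ corner-gray over 3 cells = 1512  → 0.8795
row 11: Σ corner-gray over 3 cells = 1556  → 0.9050
row 12: Σ corner-gray over 3 cells = 1654  → 0.9620
Σ rows: total corner-gray = 21298  → 12.3879 mm³

12.388


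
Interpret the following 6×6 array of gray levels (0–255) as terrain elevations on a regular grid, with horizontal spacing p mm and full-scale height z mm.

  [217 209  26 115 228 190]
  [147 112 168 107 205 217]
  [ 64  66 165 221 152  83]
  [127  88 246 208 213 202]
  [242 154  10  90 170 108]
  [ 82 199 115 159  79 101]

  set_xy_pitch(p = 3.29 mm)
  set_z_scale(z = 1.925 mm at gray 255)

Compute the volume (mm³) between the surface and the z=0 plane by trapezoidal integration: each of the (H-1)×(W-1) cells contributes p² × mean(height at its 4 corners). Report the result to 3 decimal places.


300.902

height_mm = gray/255 × 1.925; cell vol = 3.29² × mean(4 corners)
unit = 3.29² × 1.925 / (4×255) = 0.0204278 mm³ per gray-sum
row 0: Σ corner-gray over 5 cells = 3111  → 63.5510
row 1: Σ corner-gray over 5 cells = 2903  → 59.3020
row 2: Σ corner-gray over 5 cells = 3194  → 65.2465
row 3: Σ corner-gray over 5 cells = 3037  → 62.0393
row 4: Σ corner-gray over 5 cells = 2485  → 50.7632
Σ rows: total corner-gray = 14730  → 300.9020 mm³


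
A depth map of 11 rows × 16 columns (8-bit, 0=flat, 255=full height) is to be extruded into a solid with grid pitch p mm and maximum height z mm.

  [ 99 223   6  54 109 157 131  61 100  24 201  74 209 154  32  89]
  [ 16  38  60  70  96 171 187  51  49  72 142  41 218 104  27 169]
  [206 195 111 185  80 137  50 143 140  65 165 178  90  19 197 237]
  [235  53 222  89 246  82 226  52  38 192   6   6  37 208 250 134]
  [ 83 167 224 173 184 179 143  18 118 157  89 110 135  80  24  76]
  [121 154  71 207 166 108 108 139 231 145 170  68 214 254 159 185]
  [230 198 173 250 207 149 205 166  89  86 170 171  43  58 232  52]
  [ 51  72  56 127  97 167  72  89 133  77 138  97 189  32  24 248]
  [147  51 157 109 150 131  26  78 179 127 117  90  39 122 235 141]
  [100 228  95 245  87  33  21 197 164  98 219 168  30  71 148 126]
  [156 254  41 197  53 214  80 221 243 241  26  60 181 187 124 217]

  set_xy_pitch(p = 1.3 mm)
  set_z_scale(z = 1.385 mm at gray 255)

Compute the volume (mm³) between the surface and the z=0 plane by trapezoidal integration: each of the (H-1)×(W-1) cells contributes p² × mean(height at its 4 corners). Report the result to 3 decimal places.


174.514

height_mm = gray/255 × 1.385; cell vol = 1.3² × mean(4 corners)
unit = 1.3² × 1.385 / (4×255) = 0.00229475 mm³ per gray-sum
row 0: Σ corner-gray over 15 cells = 6095  → 13.9865
row 1: Σ corner-gray over 15 cells = 6790  → 15.5814
row 2: Σ corner-gray over 15 cells = 7736  → 17.7522
row 3: Σ corner-gray over 15 cells = 7544  → 17.3116
row 4: Σ corner-gray over 15 cells = 8455  → 19.4022
row 5: Σ corner-gray over 15 cells = 9370  → 21.5019
row 6: Σ corner-gray over 15 cells = 7715  → 17.7040
row 7: Σ corner-gray over 15 cells = 6549  → 15.0283
row 8: Σ corner-gray over 15 cells = 7344  → 16.8527
row 9: Σ corner-gray over 15 cells = 8451  → 19.3930
Σ rows: total corner-gray = 76049  → 174.5138 mm³


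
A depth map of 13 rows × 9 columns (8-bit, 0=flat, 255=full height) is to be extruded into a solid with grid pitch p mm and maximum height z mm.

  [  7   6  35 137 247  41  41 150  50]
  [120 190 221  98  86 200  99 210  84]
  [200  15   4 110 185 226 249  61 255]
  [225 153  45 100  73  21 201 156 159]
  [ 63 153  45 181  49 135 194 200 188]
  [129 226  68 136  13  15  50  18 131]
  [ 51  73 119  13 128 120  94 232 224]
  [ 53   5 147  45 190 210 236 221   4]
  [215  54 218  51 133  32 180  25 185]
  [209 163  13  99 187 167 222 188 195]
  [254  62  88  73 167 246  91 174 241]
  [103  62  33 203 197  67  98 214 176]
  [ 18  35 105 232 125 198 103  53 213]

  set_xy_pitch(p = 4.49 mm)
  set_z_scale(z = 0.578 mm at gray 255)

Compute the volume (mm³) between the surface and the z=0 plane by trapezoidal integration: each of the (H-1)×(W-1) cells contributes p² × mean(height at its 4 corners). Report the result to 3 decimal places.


552.193

height_mm = gray/255 × 0.578; cell vol = 4.49² × mean(4 corners)
unit = 4.49² × 0.578 / (4×255) = 0.0114241 mm³ per gray-sum
row 0: Σ corner-gray over 8 cells = 3783  → 43.2172
row 1: Σ corner-gray over 8 cells = 4567  → 52.1737
row 2: Σ corner-gray over 8 cells = 4037  → 46.1189
row 3: Σ corner-gray over 8 cells = 4047  → 46.2332
row 4: Σ corner-gray over 8 cells = 3477  → 39.7214
row 5: Σ corner-gray over 8 cells = 3145  → 35.9287
row 6: Σ corner-gray over 8 cells = 3998  → 45.6734
row 7: Σ corner-gray over 8 cells = 3951  → 45.1364
row 8: Σ corner-gray over 8 cells = 4268  → 48.7579
row 9: Σ corner-gray over 8 cells = 4779  → 54.5956
row 10: Σ corner-gray over 8 cells = 4324  → 49.3976
row 11: Σ corner-gray over 8 cells = 3960  → 45.2393
Σ rows: total corner-gray = 48336  → 552.1932 mm³


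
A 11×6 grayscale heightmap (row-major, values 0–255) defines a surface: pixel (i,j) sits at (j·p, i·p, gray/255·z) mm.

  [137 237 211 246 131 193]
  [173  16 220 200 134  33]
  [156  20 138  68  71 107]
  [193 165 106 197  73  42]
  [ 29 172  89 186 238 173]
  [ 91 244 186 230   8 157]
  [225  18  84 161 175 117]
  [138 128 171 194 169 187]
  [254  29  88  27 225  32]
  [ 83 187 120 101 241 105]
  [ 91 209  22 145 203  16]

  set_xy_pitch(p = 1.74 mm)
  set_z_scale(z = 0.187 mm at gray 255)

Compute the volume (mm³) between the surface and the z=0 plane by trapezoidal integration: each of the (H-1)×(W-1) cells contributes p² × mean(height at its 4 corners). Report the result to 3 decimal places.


15.181

height_mm = gray/255 × 0.187; cell vol = 1.74² × mean(4 corners)
unit = 1.74² × 0.187 / (4×255) = 0.00055506 mm³ per gray-sum
row 0: Σ corner-gray over 5 cells = 3326  → 1.8461
row 1: Σ corner-gray over 5 cells = 2203  → 1.2228
row 2: Σ corner-gray over 5 cells = 2174  → 1.2067
row 3: Σ corner-gray over 5 cells = 2889  → 1.6036
row 4: Σ corner-gray over 5 cells = 3156  → 1.7518
row 5: Σ corner-gray over 5 cells = 2802  → 1.5553
row 6: Σ corner-gray over 5 cells = 2867  → 1.5914
row 7: Σ corner-gray over 5 cells = 2673  → 1.4837
row 8: Σ corner-gray over 5 cells = 2510  → 1.3932
row 9: Σ corner-gray over 5 cells = 2751  → 1.5270
Σ rows: total corner-gray = 27351  → 15.1814 mm³


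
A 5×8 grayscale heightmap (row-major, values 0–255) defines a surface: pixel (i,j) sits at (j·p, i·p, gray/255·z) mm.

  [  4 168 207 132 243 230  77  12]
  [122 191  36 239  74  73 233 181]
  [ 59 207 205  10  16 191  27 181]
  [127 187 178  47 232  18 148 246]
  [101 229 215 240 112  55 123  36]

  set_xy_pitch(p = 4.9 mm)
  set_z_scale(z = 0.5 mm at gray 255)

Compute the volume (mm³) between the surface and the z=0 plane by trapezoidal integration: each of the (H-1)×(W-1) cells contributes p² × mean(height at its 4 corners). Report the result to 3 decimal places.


180.016

height_mm = gray/255 × 0.5; cell vol = 4.9² × mean(4 corners)
unit = 4.9² × 0.5 / (4×255) = 0.0117696 mm³ per gray-sum
row 0: Σ corner-gray over 7 cells = 4125  → 48.5496
row 1: Σ corner-gray over 7 cells = 3547  → 41.7468
row 2: Σ corner-gray over 7 cells = 3545  → 41.7233
row 3: Σ corner-gray over 7 cells = 4078  → 47.9965
Σ rows: total corner-gray = 15295  → 180.0162 mm³


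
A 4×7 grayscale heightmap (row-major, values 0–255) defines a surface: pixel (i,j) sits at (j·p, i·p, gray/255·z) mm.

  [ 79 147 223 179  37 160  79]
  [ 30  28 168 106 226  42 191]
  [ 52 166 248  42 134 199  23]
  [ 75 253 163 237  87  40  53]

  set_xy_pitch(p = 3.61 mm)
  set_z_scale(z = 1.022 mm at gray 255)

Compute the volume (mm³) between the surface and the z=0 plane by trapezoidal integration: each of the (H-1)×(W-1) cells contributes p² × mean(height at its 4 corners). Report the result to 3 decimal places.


height_mm = gray/255 × 1.022; cell vol = 3.61² × mean(4 corners)
unit = 3.61² × 1.022 / (4×255) = 0.0130577 mm³ per gray-sum
row 0: Σ corner-gray over 6 cells = 3011  → 39.3166
row 1: Σ corner-gray over 6 cells = 3014  → 39.3558
row 2: Σ corner-gray over 6 cells = 3341  → 43.6256
Σ rows: total corner-gray = 9366  → 122.2980 mm³

122.298


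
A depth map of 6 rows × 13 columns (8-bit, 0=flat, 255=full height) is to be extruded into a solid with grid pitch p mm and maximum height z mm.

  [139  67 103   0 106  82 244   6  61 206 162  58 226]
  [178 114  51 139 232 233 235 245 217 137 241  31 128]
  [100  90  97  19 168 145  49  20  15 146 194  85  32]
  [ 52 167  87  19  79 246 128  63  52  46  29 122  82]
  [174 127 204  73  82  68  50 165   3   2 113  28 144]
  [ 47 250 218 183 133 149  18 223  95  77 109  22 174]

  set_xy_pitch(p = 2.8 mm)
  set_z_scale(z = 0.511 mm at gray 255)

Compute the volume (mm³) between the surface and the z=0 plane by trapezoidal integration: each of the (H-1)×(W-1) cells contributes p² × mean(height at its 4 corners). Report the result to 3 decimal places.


height_mm = gray/255 × 0.511; cell vol = 2.8² × mean(4 corners)
unit = 2.8² × 0.511 / (4×255) = 0.00392769 mm³ per gray-sum
row 0: Σ corner-gray over 12 cells = 6611  → 25.9659
row 1: Σ corner-gray over 12 cells = 6244  → 24.5245
row 2: Σ corner-gray over 12 cells = 4398  → 17.2740
row 3: Σ corner-gray over 12 cells = 4358  → 17.1169
row 4: Σ corner-gray over 12 cells = 5323  → 20.9071
Σ rows: total corner-gray = 26934  → 105.7883 mm³

105.788


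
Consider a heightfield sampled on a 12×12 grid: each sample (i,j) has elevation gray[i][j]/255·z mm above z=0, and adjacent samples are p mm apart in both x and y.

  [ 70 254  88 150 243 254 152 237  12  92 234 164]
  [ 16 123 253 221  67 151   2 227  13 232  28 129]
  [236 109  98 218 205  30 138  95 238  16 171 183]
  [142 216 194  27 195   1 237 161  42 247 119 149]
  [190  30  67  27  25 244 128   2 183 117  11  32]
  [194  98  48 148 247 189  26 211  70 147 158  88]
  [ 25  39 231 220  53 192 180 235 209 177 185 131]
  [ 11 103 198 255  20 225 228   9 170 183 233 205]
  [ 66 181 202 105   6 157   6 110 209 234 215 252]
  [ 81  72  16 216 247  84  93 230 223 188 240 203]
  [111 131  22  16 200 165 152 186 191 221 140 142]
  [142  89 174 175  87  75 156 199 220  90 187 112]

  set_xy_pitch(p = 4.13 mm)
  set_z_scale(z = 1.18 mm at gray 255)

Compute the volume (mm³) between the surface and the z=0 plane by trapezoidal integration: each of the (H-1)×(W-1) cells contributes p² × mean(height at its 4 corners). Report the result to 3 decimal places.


1345.914

height_mm = gray/255 × 1.18; cell vol = 4.13² × mean(4 corners)
unit = 4.13² × 1.18 / (4×255) = 0.0197325 mm³ per gray-sum
row 0: Σ corner-gray over 11 cells = 6445  → 127.1759
row 1: Σ corner-gray over 11 cells = 5834  → 115.1194
row 2: Σ corner-gray over 11 cells = 6224  → 122.8150
row 3: Σ corner-gray over 11 cells = 5059  → 99.8267
row 4: Σ corner-gray over 11 cells = 4856  → 95.8210
row 5: Σ corner-gray over 11 cells = 6564  → 129.5241
row 6: Σ corner-gray over 11 cells = 7062  → 139.3509
row 7: Σ corner-gray over 11 cells = 6632  → 130.8659
row 8: Σ corner-gray over 11 cells = 6670  → 131.6157
row 9: Σ corner-gray over 11 cells = 6603  → 130.2936
row 10: Σ corner-gray over 11 cells = 6259  → 123.5057
Σ rows: total corner-gray = 68208  → 1345.9138 mm³


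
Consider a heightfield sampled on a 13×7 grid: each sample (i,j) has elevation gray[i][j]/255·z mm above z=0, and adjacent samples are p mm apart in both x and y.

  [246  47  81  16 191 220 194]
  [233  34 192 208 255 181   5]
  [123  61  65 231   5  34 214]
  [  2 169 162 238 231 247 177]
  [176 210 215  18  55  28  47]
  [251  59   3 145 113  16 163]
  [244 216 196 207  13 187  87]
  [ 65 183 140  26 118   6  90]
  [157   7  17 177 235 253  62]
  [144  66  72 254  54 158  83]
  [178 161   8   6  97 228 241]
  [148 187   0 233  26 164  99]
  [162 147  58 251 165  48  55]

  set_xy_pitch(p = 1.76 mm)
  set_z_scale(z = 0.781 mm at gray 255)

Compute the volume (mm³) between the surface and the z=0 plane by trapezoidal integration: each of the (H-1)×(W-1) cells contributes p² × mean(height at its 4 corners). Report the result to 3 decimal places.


height_mm = gray/255 × 0.781; cell vol = 1.76² × mean(4 corners)
unit = 1.76² × 0.781 / (4×255) = 0.00237179 mm³ per gray-sum
row 0: Σ corner-gray over 6 cells = 3528  → 8.3677
row 1: Σ corner-gray over 6 cells = 3107  → 7.3692
row 2: Σ corner-gray over 6 cells = 3402  → 8.0688
row 3: Σ corner-gray over 6 cells = 3548  → 8.4151
row 4: Σ corner-gray over 6 cells = 2361  → 5.5998
row 5: Σ corner-gray over 6 cells = 3055  → 7.2458
row 6: Σ corner-gray over 6 cells = 3070  → 7.2814
row 7: Σ corner-gray over 6 cells = 2698  → 6.3991
row 8: Σ corner-gray over 6 cells = 3032  → 7.1913
row 9: Σ corner-gray over 6 cells = 2854  → 6.7691
row 10: Σ corner-gray over 6 cells = 2886  → 6.8450
row 11: Σ corner-gray over 6 cells = 3022  → 7.1675
Σ rows: total corner-gray = 36563  → 86.7198 mm³

86.720


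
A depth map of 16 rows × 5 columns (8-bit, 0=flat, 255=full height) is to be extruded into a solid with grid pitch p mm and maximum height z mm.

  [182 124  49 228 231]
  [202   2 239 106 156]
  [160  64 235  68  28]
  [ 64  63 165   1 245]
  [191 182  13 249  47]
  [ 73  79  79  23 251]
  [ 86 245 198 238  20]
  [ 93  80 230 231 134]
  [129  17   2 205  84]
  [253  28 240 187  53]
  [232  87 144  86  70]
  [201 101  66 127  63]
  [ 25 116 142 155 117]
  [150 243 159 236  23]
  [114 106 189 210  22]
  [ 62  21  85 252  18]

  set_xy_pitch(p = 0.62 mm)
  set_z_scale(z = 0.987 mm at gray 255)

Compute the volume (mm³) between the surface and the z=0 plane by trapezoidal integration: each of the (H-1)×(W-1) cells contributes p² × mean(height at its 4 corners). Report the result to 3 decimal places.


11.578

height_mm = gray/255 × 0.987; cell vol = 0.62² × mean(4 corners)
unit = 0.62² × 0.987 / (4×255) = 0.000371964 mm³ per gray-sum
row 0: Σ corner-gray over 4 cells = 2267  → 0.8432
row 1: Σ corner-gray over 4 cells = 1974  → 0.7343
row 2: Σ corner-gray over 4 cells = 1689  → 0.6282
row 3: Σ corner-gray over 4 cells = 1893  → 0.7041
row 4: Σ corner-gray over 4 cells = 1812  → 0.6740
row 5: Σ corner-gray over 4 cells = 2154  → 0.8012
row 6: Σ corner-gray over 4 cells = 2777  → 1.0329
row 7: Σ corner-gray over 4 cells = 1970  → 0.7328
row 8: Σ corner-gray over 4 cells = 1877  → 0.6982
row 9: Σ corner-gray over 4 cells = 2152  → 0.8005
row 10: Σ corner-gray over 4 cells = 1788  → 0.6651
row 11: Σ corner-gray over 4 cells = 1820  → 0.6770
row 12: Σ corner-gray over 4 cells = 2417  → 0.8990
row 13: Σ corner-gray over 4 cells = 2595  → 0.9652
row 14: Σ corner-gray over 4 cells = 1942  → 0.7224
Σ rows: total corner-gray = 31127  → 11.5781 mm³


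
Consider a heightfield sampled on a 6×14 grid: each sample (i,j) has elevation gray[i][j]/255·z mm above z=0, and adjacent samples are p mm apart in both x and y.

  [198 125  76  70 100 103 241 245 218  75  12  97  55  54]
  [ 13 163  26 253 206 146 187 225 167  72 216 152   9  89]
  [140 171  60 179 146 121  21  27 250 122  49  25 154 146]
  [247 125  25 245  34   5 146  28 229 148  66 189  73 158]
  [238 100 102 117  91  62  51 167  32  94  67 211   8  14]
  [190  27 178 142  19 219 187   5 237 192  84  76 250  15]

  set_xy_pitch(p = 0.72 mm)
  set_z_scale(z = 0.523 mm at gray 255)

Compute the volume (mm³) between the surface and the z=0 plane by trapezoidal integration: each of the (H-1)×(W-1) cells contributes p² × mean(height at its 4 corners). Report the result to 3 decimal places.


height_mm = gray/255 × 0.523; cell vol = 0.72² × mean(4 corners)
unit = 0.72² × 0.523 / (4×255) = 0.000265807 mm³ per gray-sum
row 0: Σ corner-gray over 13 cells = 6832  → 1.8160
row 1: Σ corner-gray over 13 cells = 6682  → 1.7761
row 2: Σ corner-gray over 13 cells = 5967  → 1.5861
row 3: Σ corner-gray over 13 cells = 5487  → 1.4585
row 4: Σ corner-gray over 13 cells = 5893  → 1.5664
Σ rows: total corner-gray = 30861  → 8.2031 mm³

8.203


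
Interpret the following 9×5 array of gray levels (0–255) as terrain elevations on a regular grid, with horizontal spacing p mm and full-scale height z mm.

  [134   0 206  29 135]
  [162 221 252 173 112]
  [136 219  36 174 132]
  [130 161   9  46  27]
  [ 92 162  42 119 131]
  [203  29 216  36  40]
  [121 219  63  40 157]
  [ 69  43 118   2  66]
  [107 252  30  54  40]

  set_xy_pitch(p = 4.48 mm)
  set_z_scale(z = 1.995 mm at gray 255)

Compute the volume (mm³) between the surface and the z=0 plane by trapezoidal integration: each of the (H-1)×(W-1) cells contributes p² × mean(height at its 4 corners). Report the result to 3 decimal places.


558.761

height_mm = gray/255 × 1.995; cell vol = 4.48² × mean(4 corners)
unit = 4.48² × 1.995 / (4×255) = 0.0392553 mm³ per gray-sum
row 0: Σ corner-gray over 4 cells = 2305  → 90.4836
row 1: Σ corner-gray over 4 cells = 2692  → 105.6754
row 2: Σ corner-gray over 4 cells = 1715  → 67.3229
row 3: Σ corner-gray over 4 cells = 1458  → 57.2343
row 4: Σ corner-gray over 4 cells = 1674  → 65.7134
row 5: Σ corner-gray over 4 cells = 1727  → 67.7940
row 6: Σ corner-gray over 4 cells = 1383  → 54.2901
row 7: Σ corner-gray over 4 cells = 1280  → 50.2468
Σ rows: total corner-gray = 14234  → 558.7605 mm³


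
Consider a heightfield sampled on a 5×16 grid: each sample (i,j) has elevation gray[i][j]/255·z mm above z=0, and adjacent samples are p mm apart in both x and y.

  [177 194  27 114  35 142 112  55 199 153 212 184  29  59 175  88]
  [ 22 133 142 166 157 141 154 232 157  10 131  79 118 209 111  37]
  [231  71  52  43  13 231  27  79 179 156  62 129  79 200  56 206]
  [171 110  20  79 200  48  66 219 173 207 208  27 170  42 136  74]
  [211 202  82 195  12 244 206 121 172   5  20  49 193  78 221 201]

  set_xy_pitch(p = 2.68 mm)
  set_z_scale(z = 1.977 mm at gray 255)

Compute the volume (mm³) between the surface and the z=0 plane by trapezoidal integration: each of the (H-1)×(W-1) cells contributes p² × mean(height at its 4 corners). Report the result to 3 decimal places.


height_mm = gray/255 × 1.977; cell vol = 2.68² × mean(4 corners)
unit = 2.68² × 1.977 / (4×255) = 0.0139212 mm³ per gray-sum
row 0: Σ corner-gray over 15 cells = 7584  → 105.5782
row 1: Σ corner-gray over 15 cells = 7130  → 99.2580
row 2: Σ corner-gray over 15 cells = 6846  → 95.3044
row 3: Σ corner-gray over 15 cells = 7667  → 106.7337
Σ rows: total corner-gray = 29227  → 406.8744 mm³

406.874


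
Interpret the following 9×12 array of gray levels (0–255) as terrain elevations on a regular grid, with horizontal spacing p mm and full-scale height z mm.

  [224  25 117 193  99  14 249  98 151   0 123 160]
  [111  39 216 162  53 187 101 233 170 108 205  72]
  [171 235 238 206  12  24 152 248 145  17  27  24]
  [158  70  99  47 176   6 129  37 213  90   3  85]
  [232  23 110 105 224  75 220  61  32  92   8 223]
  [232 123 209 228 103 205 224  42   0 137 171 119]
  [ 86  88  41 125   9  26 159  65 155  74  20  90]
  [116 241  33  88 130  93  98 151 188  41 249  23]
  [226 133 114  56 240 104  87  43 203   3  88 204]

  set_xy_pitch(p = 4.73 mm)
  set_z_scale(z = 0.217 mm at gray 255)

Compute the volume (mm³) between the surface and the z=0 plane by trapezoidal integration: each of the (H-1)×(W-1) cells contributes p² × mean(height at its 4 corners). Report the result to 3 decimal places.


height_mm = gray/255 × 0.217; cell vol = 4.73² × mean(4 corners)
unit = 4.73² × 0.217 / (4×255) = 0.00475972 mm³ per gray-sum
row 0: Σ corner-gray over 11 cells = 5653  → 26.9067
row 1: Σ corner-gray over 11 cells = 5934  → 28.2442
row 2: Σ corner-gray over 11 cells = 4786  → 22.7800
row 3: Σ corner-gray over 11 cells = 4338  → 20.6477
row 4: Σ corner-gray over 11 cells = 5590  → 26.6069
row 5: Σ corner-gray over 11 cells = 4935  → 23.4892
row 6: Σ corner-gray over 11 cells = 4463  → 21.2427
row 7: Σ corner-gray over 11 cells = 5335  → 25.3931
Σ rows: total corner-gray = 41034  → 195.3105 mm³

195.311
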